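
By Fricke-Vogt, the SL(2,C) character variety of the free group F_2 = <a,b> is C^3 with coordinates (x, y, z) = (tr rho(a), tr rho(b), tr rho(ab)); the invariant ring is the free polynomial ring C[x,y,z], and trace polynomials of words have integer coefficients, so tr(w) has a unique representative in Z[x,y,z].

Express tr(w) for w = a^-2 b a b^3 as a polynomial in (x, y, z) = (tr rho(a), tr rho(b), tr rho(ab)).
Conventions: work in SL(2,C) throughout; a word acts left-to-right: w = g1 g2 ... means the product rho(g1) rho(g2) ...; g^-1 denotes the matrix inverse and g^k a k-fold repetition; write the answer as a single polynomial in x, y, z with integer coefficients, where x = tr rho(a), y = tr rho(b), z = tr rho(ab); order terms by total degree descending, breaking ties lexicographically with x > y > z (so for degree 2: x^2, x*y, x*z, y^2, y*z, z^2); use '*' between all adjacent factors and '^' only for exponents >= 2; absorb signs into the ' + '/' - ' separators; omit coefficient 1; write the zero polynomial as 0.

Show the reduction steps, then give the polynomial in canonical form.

next, trace(b a b) = trace(b) * trace(a b) - trace(a)  (reduce the b square) = y*z - x
trace(b a b^2) = trace(b) * trace(b a b) - trace(b a)  (reduce the b square) = y^2*z - x*y - z
next, trace(b a b^3) = trace(b) * trace(b a b^2) - trace(b a b)  (reduce the b square) = y^3*z - x*y^2 - 2*y*z + x
trace(a b a b) = trace(a b) * trace(a b) - trace(1)  (split on a) = z^2 - 2
trace(a b a) = trace(a) * trace(b a) - trace(b)  (reduce the a square) = x*z - y
and trace(b a b a b) = trace(b) * trace(a b a b) - trace(a b a)  (reduce the b square) = y*z^2 - x*z - y
next, trace(b a b^3 a) = trace(b) * trace(b a b a b) - trace(b a b a)  (reduce the b square) = y^2*z^2 - x*y*z - y^2 - z^2 + 2
trace(a^-1 b a b^3) = trace(b a b^3) * trace(a) - trace(b a b^3 a)  (eliminate a^-1) = x*y^3*z - x^2*y^2 - y^2*z^2 - x*y*z + x^2 + y^2 + z^2 - 2
trace(a^-2 b a b^3) = trace(a^-1 b a b^3) * trace(a) - trace(a^-1 b a b^3 a)  (eliminate a^-1) = x^2*y^3*z - x^3*y^2 - x*y^2*z^2 - x^2*y*z - y^3*z + x^3 + 2*x*y^2 + x*z^2 + 2*y*z - 3*x

x^2*y^3*z - x^3*y^2 - x*y^2*z^2 - x^2*y*z - y^3*z + x^3 + 2*x*y^2 + x*z^2 + 2*y*z - 3*x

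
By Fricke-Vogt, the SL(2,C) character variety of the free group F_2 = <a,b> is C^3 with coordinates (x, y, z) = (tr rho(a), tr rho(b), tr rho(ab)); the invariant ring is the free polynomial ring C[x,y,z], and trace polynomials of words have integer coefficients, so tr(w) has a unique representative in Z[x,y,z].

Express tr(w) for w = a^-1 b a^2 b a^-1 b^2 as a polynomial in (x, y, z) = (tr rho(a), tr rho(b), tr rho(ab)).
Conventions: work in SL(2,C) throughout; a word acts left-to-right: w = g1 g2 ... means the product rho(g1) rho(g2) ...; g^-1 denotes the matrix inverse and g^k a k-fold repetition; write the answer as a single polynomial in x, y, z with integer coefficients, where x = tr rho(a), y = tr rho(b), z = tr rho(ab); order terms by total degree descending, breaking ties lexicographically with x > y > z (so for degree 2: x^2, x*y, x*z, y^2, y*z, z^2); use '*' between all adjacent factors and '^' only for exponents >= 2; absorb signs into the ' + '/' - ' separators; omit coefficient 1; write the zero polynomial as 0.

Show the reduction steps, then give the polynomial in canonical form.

x^3*y^3*z - x^4*y^2 - x^2*y^4 - 2*x^2*y^2*z^2 + 2*x*y^3*z + x*y*z^3 + x^4 + 4*x^2*y^2 + x^2*z^2 - y^2*z^2 - 4*x*y*z - 4*x^2 + 2

tr(b a b) = tr(b) tr(a b) - tr(a) = y*z - x
tr(b^3 a) = tr(b) tr(b a b) - tr(b a) = y^2*z - x*y - z
and tr(b^2) = tr(b) tr(b) - tr(1) = y^2 - 2
next, tr(b^3) = tr(b) tr(b^2) - tr(b) = y^3 - 3*y
and tr(b a^2 b^2) = tr(a) tr(b^3 a) - tr(b^3) = x*y^2*z - x^2*y - y^3 - x*z + 3*y
tr(a^2 b) = tr(a) tr(b a) - tr(b) = x*z - y
tr(a^2) = tr(a) tr(a) - tr(1) = x^2 - 2
tr(b a^2 b) = tr(b) tr(a^2 b) - tr(a^2) = x*y*z - x^2 - y^2 + 2
tr(b^3 a^2 b) = tr(b) tr(b a^2 b^2) - tr(b a^2 b) = x*y^3*z - x^2*y^2 - y^4 - 2*x*y*z + x^2 + 4*y^2 - 2
tr(b a b a) = tr(a b) tr(a b) - tr(1) = z^2 - 2
and tr(a^2 b a b) = tr(a) tr(b a b a) - tr(b a b) = x*z^2 - y*z - x
tr(a^2 b a) = tr(a) tr(b a^2) - tr(b a) = x^2*z - x*y - z
and tr(a^2 b a b^2) = tr(b) tr(a^2 b a b) - tr(a^2 b a) = x*y*z^2 - x^2*z - y^2*z + z
tr(b^3 a^2 b a) = tr(b) tr(a^2 b a b^2) - tr(a^2 b a b) = x*y^2*z^2 - x^2*y*z - y^3*z - x*z^2 + 2*y*z + x
next, tr(b a^2 b a^-1 b^2) = tr(b^3 a^2 b) tr(a) - tr(b^3 a^2 b a) = x^2*y^3*z - x^3*y^2 - x*y^4 - x*y^2*z^2 - x^2*y*z + y^3*z + x^3 + 4*x*y^2 + x*z^2 - 2*y*z - 3*x
next, tr(a b a^2 b^2) = tr(b) tr(a b a^2 b) - tr(a b a^2) = x*y*z^2 - x^2*z - y^2*z + z
tr(b^2 a b a^2 b) = tr(b) tr(a b a^2 b^2) - tr(a b a^2 b) = x*y^2*z^2 - x^2*y*z - y^3*z - x*z^2 + 2*y*z + x
tr(a b a b a b) = tr(b a) tr(b a b a) - tr(b^-1 a^-1) = z^3 - 3*z
and tr(b a b^2 a b a) = tr(b) tr(a b a b a b) - tr(a b a b a) = y*z^3 - x*z^2 - 2*y*z + x
and tr(a b^2 a b) = tr(b) tr(a b a b) - tr(a b a) = y*z^2 - x*z - y
and tr(b a b^2 a b) = tr(b) tr(a b^2 a b) - tr(a b^2 a) = y^2*z^2 - 2*x*y*z + x^2 - 2
next, tr(b^2 a b a^2 b a) = tr(a) tr(b a b^2 a b a) - tr(b a b^2 a b) = x*y*z^3 - x^2*z^2 - y^2*z^2 + 2
and tr(b a^2 b a^-1 b^2 a) = tr(b^2 a b a^2 b) tr(a) - tr(b^2 a b a^2 b a) = x^2*y^2*z^2 - x^3*y*z - x*y^3*z - x*y*z^3 + y^2*z^2 + 2*x*y*z + x^2 - 2
next, tr(a^-1 b a^2 b a^-1 b^2) = tr(b a^2 b a^-1 b^2) tr(a) - tr(b a^2 b a^-1 b^2 a) = x^3*y^3*z - x^4*y^2 - x^2*y^4 - 2*x^2*y^2*z^2 + 2*x*y^3*z + x*y*z^3 + x^4 + 4*x^2*y^2 + x^2*z^2 - y^2*z^2 - 4*x*y*z - 4*x^2 + 2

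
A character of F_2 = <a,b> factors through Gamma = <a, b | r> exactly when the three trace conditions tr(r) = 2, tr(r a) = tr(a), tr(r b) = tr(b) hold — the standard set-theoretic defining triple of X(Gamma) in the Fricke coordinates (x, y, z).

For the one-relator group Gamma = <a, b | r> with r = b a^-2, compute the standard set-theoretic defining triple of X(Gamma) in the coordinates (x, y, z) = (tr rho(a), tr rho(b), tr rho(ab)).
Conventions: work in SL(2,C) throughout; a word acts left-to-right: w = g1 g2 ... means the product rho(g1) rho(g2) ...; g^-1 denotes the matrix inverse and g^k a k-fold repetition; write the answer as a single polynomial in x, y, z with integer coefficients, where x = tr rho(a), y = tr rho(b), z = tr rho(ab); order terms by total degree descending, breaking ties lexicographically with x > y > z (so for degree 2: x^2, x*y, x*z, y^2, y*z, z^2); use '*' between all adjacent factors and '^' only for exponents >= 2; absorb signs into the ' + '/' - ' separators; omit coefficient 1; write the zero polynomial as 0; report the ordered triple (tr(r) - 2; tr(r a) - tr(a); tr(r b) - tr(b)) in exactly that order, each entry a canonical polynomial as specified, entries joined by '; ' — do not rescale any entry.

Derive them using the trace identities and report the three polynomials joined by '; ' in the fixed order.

x^2*y - x*z - y - 2; x*y - x - z; x^2*y^2 - x*y*z - x^2 - y^2 - y + 2

tr(b a^-1) = tr(b) tr(a) - tr(b a) = x*y - z
tr(b a^-2) = tr(b a^-1) tr(a) - tr(b) = x^2*y - x*z - y
tr(b^2) = tr(b) tr(b) - tr(1) = y^2 - 2
tr(b^2 a) = tr(b) tr(a b) - tr(a) = y*z - x
tr(b^2 a^-1) = tr(b^2) tr(a) - tr(b^2 a) = x*y^2 - y*z - x
tr(b a^-2 b) = tr(b^2 a^-1) tr(a) - tr(b^2) = x^2*y^2 - x*y*z - x^2 - y^2 + 2
assemble the triple (tr(r) - 2; tr(r a) - x; tr(r b) - y)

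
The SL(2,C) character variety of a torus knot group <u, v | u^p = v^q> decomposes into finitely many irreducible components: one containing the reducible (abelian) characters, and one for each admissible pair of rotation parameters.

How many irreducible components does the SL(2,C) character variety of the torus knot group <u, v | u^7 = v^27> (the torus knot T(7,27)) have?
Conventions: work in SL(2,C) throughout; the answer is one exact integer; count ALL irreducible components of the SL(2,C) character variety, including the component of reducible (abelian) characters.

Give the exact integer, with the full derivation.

For T(7,27): irreducibility forces the central element u^7 = v^27 to one of +I, -I.
This locks tr(u) to 2*cos(pi*alpha/7), alpha in 1..6, and tr(v) to 2*cos(pi*beta/27), beta in 1..26, on each component of irreducible characters.
u^7 = (-1)^alpha I and v^27 = (-1)^beta I must agree, so alpha and beta have equal parity.
Counting: 3 odd alphas x 13 odd betas + 3 even alphas x 13 even betas = 39 + 39 = 78.
Total: 78 irreducible-character components + 1 reducible (abelian) component = 79.

79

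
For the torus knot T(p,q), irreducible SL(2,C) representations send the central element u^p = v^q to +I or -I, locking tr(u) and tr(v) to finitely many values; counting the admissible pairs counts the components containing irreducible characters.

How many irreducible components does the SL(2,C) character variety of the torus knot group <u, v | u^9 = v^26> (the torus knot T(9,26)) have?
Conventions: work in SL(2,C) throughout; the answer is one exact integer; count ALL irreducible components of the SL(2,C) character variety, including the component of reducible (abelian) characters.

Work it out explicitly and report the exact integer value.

For T(9,26): irreducibility forces the central element u^9 = v^26 to one of +I, -I.
This locks tr(u) to 2*cos(pi*alpha/9), alpha in 1..8, and tr(v) to 2*cos(pi*beta/26), beta in 1..25, on each component of irreducible characters.
The two central values (-1)^alpha I and (-1)^beta I must be the same matrix, so alpha and beta share a parity.
count pairs: odd alpha (4 choices) x odd beta (13), plus even alpha (4) x even beta (12): 4*13 + 4*12 = 100.
Total: 100 irreducible-character components + 1 reducible (abelian) component = 101.

101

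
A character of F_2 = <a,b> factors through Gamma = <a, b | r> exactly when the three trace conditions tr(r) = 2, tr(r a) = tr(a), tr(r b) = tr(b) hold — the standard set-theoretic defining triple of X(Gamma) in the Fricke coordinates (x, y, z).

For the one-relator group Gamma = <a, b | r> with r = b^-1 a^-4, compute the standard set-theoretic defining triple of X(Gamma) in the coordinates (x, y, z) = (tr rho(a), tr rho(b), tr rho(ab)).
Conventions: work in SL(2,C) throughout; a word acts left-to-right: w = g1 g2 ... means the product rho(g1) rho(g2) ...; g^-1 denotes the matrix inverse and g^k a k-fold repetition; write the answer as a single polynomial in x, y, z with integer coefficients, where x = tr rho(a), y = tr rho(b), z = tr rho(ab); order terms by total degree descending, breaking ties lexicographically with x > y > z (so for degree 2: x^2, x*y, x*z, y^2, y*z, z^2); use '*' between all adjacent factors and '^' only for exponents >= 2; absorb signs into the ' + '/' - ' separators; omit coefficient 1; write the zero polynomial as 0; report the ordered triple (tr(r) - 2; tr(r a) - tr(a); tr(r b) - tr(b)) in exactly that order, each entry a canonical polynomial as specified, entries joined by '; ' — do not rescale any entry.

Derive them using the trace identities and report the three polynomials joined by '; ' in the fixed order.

so trace(a^-1) = trace(a) = x
reduce: trace(a^-2) = trace(a^-1) trace(a) - trace(1) = x^2 - 2
reduce: trace(a^-3) = trace(a^-2) trace(a) - trace(a^-1) = x^3 - 3*x
trace(a^-4) = trace(a^-3) trace(a) - trace(a^-2) = x^4 - 4*x^2 + 2
reduce: trace(a^-1 b) = trace(b) trace(a) - trace(b a) = x*y - z
so trace(a^-2 b) = trace(a^-1 b) trace(a) - trace(a^-1 b a) = x^2*y - x*z - y
trace(b a^-3) = trace(a^-2 b) trace(a) - trace(a^-2 b a) = x^3*y - x^2*z - 2*x*y + z
trace(a^-4 b) = trace(b a^-3) trace(a) - trace(b a^-2) = x^4*y - x^3*z - 3*x^2*y + 2*x*z + y
trace(b^-1 a^-4) = trace(a^-4) trace(b) - trace(a^-4 b) = x^3*z - x^2*y - 2*x*z + y
trace(a^-2 b^-1) = trace(a^-2) trace(b) - trace(a^-2 b) = x*z - y
reduce: trace(b^-1 a^-3) = trace(a^-2 b^-1) trace(a) - trace(a^-2 b^-1 a) = x^2*z - x*y - z
assemble the triple (trace(r) - 2; trace(r a) - x; trace(r b) - y)

x^3*z - x^2*y - 2*x*z + y - 2; x^2*z - x*y - x - z; x^4 - 4*x^2 - y + 2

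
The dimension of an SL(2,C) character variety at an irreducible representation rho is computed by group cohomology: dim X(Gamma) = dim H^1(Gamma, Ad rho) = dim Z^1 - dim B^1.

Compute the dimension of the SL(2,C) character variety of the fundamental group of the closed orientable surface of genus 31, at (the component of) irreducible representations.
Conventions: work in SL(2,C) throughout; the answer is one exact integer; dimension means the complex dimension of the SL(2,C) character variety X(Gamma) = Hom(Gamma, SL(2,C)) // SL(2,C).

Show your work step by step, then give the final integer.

Gamma = pi_1(Sigma_31) = < a_1, b_1, ..., a_31, b_31 | prod [a_i, b_i] > has 2g = 62 generators and 1 relator.
A cocycle assigns one sl_2 vector per generator subject to the relator condition d_2(z) = 0: dim of the unconstrained space is 3*2g = 186.
H^2 = coker(d_2) is dual to H^0 = 0 at irreducible rho (Poincare duality), so d_2 is onto: dim Z^1 = 183.
dim B^1 = 3 (coboundaries, injective at irreducible rho).
Hence dim X = 183 - 3 = 180.

180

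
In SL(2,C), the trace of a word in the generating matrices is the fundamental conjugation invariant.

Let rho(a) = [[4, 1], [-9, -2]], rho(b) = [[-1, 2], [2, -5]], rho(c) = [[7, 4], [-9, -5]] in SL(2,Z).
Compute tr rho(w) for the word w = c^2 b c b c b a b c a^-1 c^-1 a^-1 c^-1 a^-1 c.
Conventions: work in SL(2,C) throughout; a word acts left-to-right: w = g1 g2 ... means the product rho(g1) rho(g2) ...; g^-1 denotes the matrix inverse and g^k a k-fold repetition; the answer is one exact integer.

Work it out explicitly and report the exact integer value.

-10507703

rho(c) = [[7, 4], [-9, -5]]
... * rho(c) = [[7, 4], [-9, -5]]  ->  [[13, 8], [-18, -11]]
... * rho(b) = [[-1, 2], [2, -5]]  ->  [[3, -14], [-4, 19]]
... * rho(c) = [[7, 4], [-9, -5]]  ->  [[147, 82], [-199, -111]]
... * rho(b) = [[-1, 2], [2, -5]]  ->  [[17, -116], [-23, 157]]
... * rho(c) = [[7, 4], [-9, -5]]  ->  [[1163, 648], [-1574, -877]]
... * rho(b) = [[-1, 2], [2, -5]]  ->  [[133, -914], [-180, 1237]]
... * rho(a) = [[4, 1], [-9, -2]]  ->  [[8758, 1961], [-11853, -2654]]
... * rho(b) = [[-1, 2], [2, -5]]  ->  [[-4836, 7711], [6545, -10436]]
... * rho(c) = [[7, 4], [-9, -5]]  ->  [[-103251, -57899], [139739, 78360]]
... * rho(a^-1) = [[-2, -1], [9, 4]]  ->  [[-314589, -128345], [425762, 173701]]
... * rho(c^-1) = [[-5, -4], [9, 7]]  ->  [[417840, 359941], [-565501, -487141]]
... * rho(a^-1) = [[-2, -1], [9, 4]]  ->  [[2403789, 1021924], [-3253267, -1383063]]
... * rho(c^-1) = [[-5, -4], [9, 7]]  ->  [[-2821629, -2461688], [3818768, 3331627]]
... * rho(a^-1) = [[-2, -1], [9, 4]]  ->  [[-16511934, -7025123], [22347107, 9507740]]
... * rho(c) = [[7, 4], [-9, -5]]  ->  [[-52357431, -30922121], [70860089, 41849728]]
tr = -52357431 + 41849728 = -10507703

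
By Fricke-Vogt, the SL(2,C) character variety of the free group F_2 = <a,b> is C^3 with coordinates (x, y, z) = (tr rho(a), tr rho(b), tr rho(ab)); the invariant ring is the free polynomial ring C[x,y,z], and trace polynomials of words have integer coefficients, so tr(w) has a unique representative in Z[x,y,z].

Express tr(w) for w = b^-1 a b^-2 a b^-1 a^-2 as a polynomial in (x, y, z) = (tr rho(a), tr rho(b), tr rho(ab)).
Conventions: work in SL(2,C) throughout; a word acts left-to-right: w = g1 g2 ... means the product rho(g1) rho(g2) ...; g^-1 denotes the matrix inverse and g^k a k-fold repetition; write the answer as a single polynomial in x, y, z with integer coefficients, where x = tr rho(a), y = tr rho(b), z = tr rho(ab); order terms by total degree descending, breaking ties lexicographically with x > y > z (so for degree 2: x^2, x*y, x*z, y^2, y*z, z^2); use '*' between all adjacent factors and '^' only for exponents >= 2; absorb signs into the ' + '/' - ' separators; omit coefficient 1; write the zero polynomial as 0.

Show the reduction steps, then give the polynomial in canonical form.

so tr(a^2) = tr(a) tr(a) - tr(1)  (reduce the a square) = x^2 - 2
tr(a^2 b) = tr(a) tr(b a) - tr(b)  (reduce the a square) = x*z - y
so tr(a b^-1 a) = tr(a^2) tr(b) - tr(a^2 b)  (eliminate b^-1) = x^2*y - x*z - y
tr(a b a b) = tr(a b) tr(a b) - tr(1)  (split on a) = z^2 - 2
so tr(a b^-1 a b) = tr(a b a) tr(b) - tr(a b a b)  (eliminate b^-1) = x*y*z - y^2 - z^2 + 2
so tr(a b^-1 a b^-1) = tr(a b^-1 a) tr(b) - tr(a b^-1 a b)  (eliminate b^-1) = x^2*y^2 - 2*x*y*z + z^2 - 2
tr(a b^-2 a b^-1) = tr(a b^-1 a b^-1) tr(b) - tr(a b^-1 a)  (eliminate b^-1) = x^2*y^3 - 2*x*y^2*z - x^2*y + y*z^2 + x*z - y
reduce: tr(a b^-2 a) = tr(a^2 b^-1) tr(b) - tr(a^2)  (eliminate b^-1) = x^2*y^2 - x*y*z - x^2 - y^2 + 2
reduce: tr(b^-1 a b^-2 a b^-1) = tr(a b^-2 a b^-1) tr(b) - tr(a b^-2 a)  (eliminate b^-1) = x^2*y^4 - 2*x*y^3*z - 2*x^2*y^2 + y^2*z^2 + 2*x*y*z + x^2 - 2
so tr(a^3) = tr(a) tr(a^2) - tr(a)  (reduce the a square) = x^3 - 3*x
reduce: tr(a^3 b) = tr(a) tr(a b a) - tr(a b)  (reduce the a square) = x^2*z - x*y - z
so tr(a b^-1 a^2) = tr(a^3) tr(b) - tr(a^3 b)  (eliminate b^-1) = x^3*y - x^2*z - 2*x*y + z
so tr(b a b) = tr(b) tr(a b) - tr(a)  (reduce the b square) = y*z - x
so tr(a^2 b a b) = tr(a) tr(b a b a) - tr(b a b)  (reduce the a square) = x*z^2 - y*z - x
so tr(a b^-1 a^2 b) = tr(a^2 b a) tr(b) - tr(a^2 b a b)  (eliminate b^-1) = x^2*y*z - x*y^2 - x*z^2 + x
so tr(b^-1 a^2 b^-1 a) = tr(a b^-1 a^2) tr(b) - tr(a b^-1 a^2 b)  (eliminate b^-1) = x^3*y^2 - 2*x^2*y*z - x*y^2 + x*z^2 + y*z - x
so tr(a b^-1 a b^-2 a) = tr(b^-1 a^2 b^-1 a) tr(b) - tr(b^-1 a^2 b^-1 a b)  (eliminate b^-1) = x^3*y^3 - 2*x^2*y^2*z - x^3*y - x*y^3 + x*y*z^2 + x^2*z + y^2*z + x*y - z
tr(a b^-1 a b a) = tr(a b a^2) tr(b) - tr(a b a^2 b)  (eliminate b^-1) = x^2*y*z - x*y^2 - x*z^2 + x
tr(a b a b a b) = tr(a b) tr(a b a b) - tr(a^-1 b^-1)  (split on a) = z^3 - 3*z
so tr(a b^-1 a b a b) = tr(a b a b a) tr(b) - tr(a b a b a b)  (eliminate b^-1) = x*y*z^2 - y^2*z - z^3 - x*y + 3*z
tr(b^-1 a b a b^-1 a) = tr(a b^-1 a b a) tr(b) - tr(a b^-1 a b a b)  (eliminate b^-1) = x^2*y^2*z - x*y^3 - 2*x*y*z^2 + y^2*z + z^3 + 2*x*y - 3*z
reduce: tr(a b^-1 a b^-2 a b) = tr(b^-1 a b a b^-1 a) tr(b) - tr(b^-1 a b a b^-1 a b)  (eliminate b^-1) = x^2*y^3*z - x*y^4 - 2*x*y^2*z^2 - x^2*y*z + y^3*z + y*z^3 + 3*x*y^2 + x*z^2 - 3*y*z - x
tr(b^-1 a b^-2 a b^-1 a) = tr(a b^-1 a b^-2 a) tr(b) - tr(a b^-1 a b^-2 a b)  (eliminate b^-1) = x^3*y^4 - 3*x^2*y^3*z - x^3*y^2 + 3*x*y^2*z^2 + 2*x^2*y*z - y*z^3 - 2*x*y^2 - x*z^2 + 2*y*z + x
so tr(b^-1 a b^-2 a b^-1 a^-1) = tr(b^-1 a b^-2 a b^-1) tr(a) - tr(b^-1 a b^-2 a b^-1 a)  (eliminate a^-1) = x^2*y^3*z - x^3*y^2 - 2*x*y^2*z^2 + y*z^3 + x^3 + 2*x*y^2 + x*z^2 - 2*y*z - 3*x
tr(b^-1 a b^-2 a b^-1 a^-2) = tr(b^-1 a b^-2 a b^-1 a^-1) tr(a) - tr(b^-1 a b^-2 a b^-1)  (eliminate a^-1) = x^3*y^3*z - x^4*y^2 - x^2*y^4 - 2*x^2*y^2*z^2 + 2*x*y^3*z + x*y*z^3 + x^4 + 4*x^2*y^2 + x^2*z^2 - y^2*z^2 - 4*x*y*z - 4*x^2 + 2

x^3*y^3*z - x^4*y^2 - x^2*y^4 - 2*x^2*y^2*z^2 + 2*x*y^3*z + x*y*z^3 + x^4 + 4*x^2*y^2 + x^2*z^2 - y^2*z^2 - 4*x*y*z - 4*x^2 + 2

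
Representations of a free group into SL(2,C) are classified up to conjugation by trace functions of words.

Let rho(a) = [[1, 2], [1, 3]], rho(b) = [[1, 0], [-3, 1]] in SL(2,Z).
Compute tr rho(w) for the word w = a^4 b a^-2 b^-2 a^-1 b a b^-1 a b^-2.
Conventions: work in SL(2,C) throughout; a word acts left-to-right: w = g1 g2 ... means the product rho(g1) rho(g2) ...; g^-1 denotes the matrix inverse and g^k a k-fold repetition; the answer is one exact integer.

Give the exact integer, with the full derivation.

rho(a) = [[1, 2], [1, 3]]
... * rho(a) = [[1, 2], [1, 3]]  ->  [[3, 8], [4, 11]]
... * rho(a) = [[1, 2], [1, 3]]  ->  [[11, 30], [15, 41]]
... * rho(a) = [[1, 2], [1, 3]]  ->  [[41, 112], [56, 153]]
... * rho(b) = [[1, 0], [-3, 1]]  ->  [[-295, 112], [-403, 153]]
... * rho(a^-1) = [[3, -2], [-1, 1]]  ->  [[-997, 702], [-1362, 959]]
... * rho(a^-1) = [[3, -2], [-1, 1]]  ->  [[-3693, 2696], [-5045, 3683]]
... * rho(b^-1) = [[1, 0], [3, 1]]  ->  [[4395, 2696], [6004, 3683]]
... * rho(b^-1) = [[1, 0], [3, 1]]  ->  [[12483, 2696], [17053, 3683]]
... * rho(a^-1) = [[3, -2], [-1, 1]]  ->  [[34753, -22270], [47476, -30423]]
... * rho(b) = [[1, 0], [-3, 1]]  ->  [[101563, -22270], [138745, -30423]]
... * rho(a) = [[1, 2], [1, 3]]  ->  [[79293, 136316], [108322, 186221]]
... * rho(b^-1) = [[1, 0], [3, 1]]  ->  [[488241, 136316], [666985, 186221]]
... * rho(a) = [[1, 2], [1, 3]]  ->  [[624557, 1385430], [853206, 1892633]]
... * rho(b^-1) = [[1, 0], [3, 1]]  ->  [[4780847, 1385430], [6531105, 1892633]]
... * rho(b^-1) = [[1, 0], [3, 1]]  ->  [[8937137, 1385430], [12209004, 1892633]]
tr = 8937137 + 1892633 = 10829770

10829770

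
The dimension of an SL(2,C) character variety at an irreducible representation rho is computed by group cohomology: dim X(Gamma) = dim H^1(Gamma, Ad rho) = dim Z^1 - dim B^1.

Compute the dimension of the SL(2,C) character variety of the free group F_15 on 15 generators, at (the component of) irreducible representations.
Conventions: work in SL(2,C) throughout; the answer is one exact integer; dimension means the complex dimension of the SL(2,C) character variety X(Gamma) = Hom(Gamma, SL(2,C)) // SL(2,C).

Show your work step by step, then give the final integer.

The free group F_15: 15 generators, no relators.
A cocycle picks one sl_2 vector per generator freely, giving dim Z^1 = 3*15 = 45.
Irreducibility makes the coboundary map sl_2 -> Z^1 injective (trivial centralizer), so dim B^1 = 3.
dim X = dim H^1 = dim Z^1 - dim B^1 = 45 - 3 = 42.

42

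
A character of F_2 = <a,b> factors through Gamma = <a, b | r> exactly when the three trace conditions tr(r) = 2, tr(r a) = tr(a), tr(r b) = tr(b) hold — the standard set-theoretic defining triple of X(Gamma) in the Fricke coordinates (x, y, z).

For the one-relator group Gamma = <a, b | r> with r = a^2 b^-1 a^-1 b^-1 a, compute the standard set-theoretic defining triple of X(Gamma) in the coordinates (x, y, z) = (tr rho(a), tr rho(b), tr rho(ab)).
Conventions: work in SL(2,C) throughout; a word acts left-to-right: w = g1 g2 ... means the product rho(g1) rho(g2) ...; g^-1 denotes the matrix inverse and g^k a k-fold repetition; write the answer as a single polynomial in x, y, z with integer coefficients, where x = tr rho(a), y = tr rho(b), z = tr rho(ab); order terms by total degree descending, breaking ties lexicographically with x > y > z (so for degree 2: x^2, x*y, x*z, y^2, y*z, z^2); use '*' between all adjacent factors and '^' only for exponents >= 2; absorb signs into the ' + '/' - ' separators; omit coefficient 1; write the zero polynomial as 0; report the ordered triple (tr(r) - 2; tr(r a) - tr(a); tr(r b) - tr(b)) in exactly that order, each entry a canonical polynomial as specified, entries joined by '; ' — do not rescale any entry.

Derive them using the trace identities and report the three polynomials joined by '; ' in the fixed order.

next, tr(a^2) = tr(a) tr(a) - tr(1) = x^2 - 2
tr(a^3) = tr(a) tr(a^2) - tr(a) = x^3 - 3*x
tr(b a^2) = tr(a) tr(b a) - tr(b) = x*z - y
next, tr(a^3 b) = tr(a) tr(b a^2) - tr(b a) = x^2*z - x*y - z
next, tr(b^-1 a^3) = tr(a^3) tr(b) - tr(a^3 b) = x^3*y - x^2*z - 2*x*y + z
tr(b^-1 a^3 b^-1) = tr(b^-1 a^3) tr(b) - tr(b^-1 a^3 b) = x^3*y^2 - x^2*y*z - x^3 - 2*x*y^2 + y*z + 3*x
and tr(a^4) = tr(a) tr(a^3) - tr(a^2) = x^4 - 4*x^2 + 2
next, tr(a^4 b) = tr(a) tr(b a^3) - tr(b a^2) = x^3*z - x^2*y - 2*x*z + y
tr(a^3 b^-1 a) = tr(a^4) tr(b) - tr(a^4 b) = x^4*y - x^3*z - 3*x^2*y + 2*x*z + y
tr(b a b a) = tr(a b) tr(a b) - tr(1) = z^2 - 2
tr(b a b) = tr(b) tr(a b) - tr(a) = y*z - x
tr(b a b a^2) = tr(a) tr(b a b a) - tr(b a b) = x*z^2 - y*z - x
tr(a b a^3 b) = tr(a) tr(b a b a^2) - tr(b a b a) = x^2*z^2 - x*y*z - x^2 - z^2 + 2
tr(a^3 b^-1 a b) = tr(a b a^3) tr(b) - tr(a b a^3 b) = x^3*y*z - x^2*y^2 - x^2*z^2 - x*y*z + x^2 + y^2 + z^2 - 2
and tr(b^-1 a^3 b^-1 a) = tr(a^3 b^-1 a) tr(b) - tr(a^3 b^-1 a b) = x^4*y^2 - 2*x^3*y*z - 2*x^2*y^2 + x^2*z^2 + 3*x*y*z - x^2 - z^2 + 2
and tr(a^2 b^-1 a^-1 b^-1 a) = tr(b^-1 a^3 b^-1) tr(a) - tr(b^-1 a^3 b^-1 a) = x^3*y*z - x^4 - x^2*z^2 - 2*x*y*z + 4*x^2 + z^2 - 2
tr(b a^4 b) = tr(b) tr(a^4 b) - tr(a^4)  (reduce the b square) = x^3*y*z - x^4 - x^2*y^2 - 2*x*y*z + 4*x^2 + y^2 - 2
tr(b a^4 b a) = tr(a) tr(a b a b a^2) - tr(a b a b a)  (reduce the a square) = x^3*z^2 - x^2*y*z - x^3 - 2*x*z^2 + y*z + 3*x
tr(a^4 b a^-1 b) = tr(b a^4 b) tr(a) - tr(b a^4 b a)  (eliminate a^-1) = x^4*y*z - x^5 - x^3*y^2 - x^3*z^2 - x^2*y*z + 5*x^3 + x*y^2 + 2*x*z^2 - y*z - 5*x
tr(a^-1 b^-1 a^4 b) = tr(a^4 b a^-1) tr(b) - tr(a^4 b a^-1 b)  (eliminate b^-1) = -x^4*y*z + x^5 + x^3*y^2 + x^3*z^2 + 2*x^2*y*z - 5*x^3 - 2*x*y^2 - 2*x*z^2 + 5*x
and tr(a^2 b^-1 a^-1 b^-1 a^2) = tr(a^-1 b^-1 a^4) tr(b) - tr(a^-1 b^-1 a^4 b)  (eliminate b^-1) = x^4*y*z - x^5 - x^3*z^2 - 3*x^2*y*z + 5*x^3 + 2*x*z^2 + y*z - 5*x
tr(b^-1 a b a) = tr(a b a) tr(b) - tr(a b a b)  (eliminate b^-1) = x*y*z - y^2 - z^2 + 2
tr(b a^2 b) = tr(b) tr(a^2 b) - tr(a^2)  (reduce the b square) = x*y*z - x^2 - y^2 + 2
tr(b a b a^2 b) = tr(b) tr(a b a^2 b) - tr(a b a^2)  (reduce the b square) = x*y*z^2 - x^2*z - y^2*z + z
and tr(b a b a b a) = tr(b a b a) tr(b a) - tr(a b)  (split on b) = z^3 - 3*z
tr(b a b a b) = tr(b) tr(a b a b) - tr(a b a)  (reduce the b square) = y*z^2 - x*z - y
tr(b a b a^2 b a) = tr(a) tr(b a b a b a) - tr(b a b a b)  (reduce the a square) = x*z^3 - y*z^2 - 2*x*z + y
tr(a b a^2 b a^-1 b) = tr(b a b a^2 b) tr(a) - tr(b a b a^2 b a)  (eliminate a^-1) = x^2*y*z^2 - x^3*z - x*y^2*z - x*z^3 + y*z^2 + 3*x*z - y
tr(a^-1 b^-1 a b a^2 b) = tr(a b a^2 b a^-1) tr(b) - tr(a b a^2 b a^-1 b)  (eliminate b^-1) = -x^2*y*z^2 + x^3*z + 2*x*y^2*z + x*z^3 - x^2*y - y^3 - y*z^2 - 3*x*z + 3*y
tr(a^2 b^-1 a^-1 b^-1 a b) = tr(a^-1 b^-1 a b a^2) tr(b) - tr(a^-1 b^-1 a b a^2 b)  (eliminate b^-1) = x^2*y*z^2 - x^3*z - x*y^2*z - x*z^3 + x^2*y + 3*x*z - y
assemble the triple (tr(r) - 2; tr(r a) - x; tr(r b) - y)

x^3*y*z - x^4 - x^2*z^2 - 2*x*y*z + 4*x^2 + z^2 - 4; x^4*y*z - x^5 - x^3*z^2 - 3*x^2*y*z + 5*x^3 + 2*x*z^2 + y*z - 6*x; x^2*y*z^2 - x^3*z - x*y^2*z - x*z^3 + x^2*y + 3*x*z - 2*y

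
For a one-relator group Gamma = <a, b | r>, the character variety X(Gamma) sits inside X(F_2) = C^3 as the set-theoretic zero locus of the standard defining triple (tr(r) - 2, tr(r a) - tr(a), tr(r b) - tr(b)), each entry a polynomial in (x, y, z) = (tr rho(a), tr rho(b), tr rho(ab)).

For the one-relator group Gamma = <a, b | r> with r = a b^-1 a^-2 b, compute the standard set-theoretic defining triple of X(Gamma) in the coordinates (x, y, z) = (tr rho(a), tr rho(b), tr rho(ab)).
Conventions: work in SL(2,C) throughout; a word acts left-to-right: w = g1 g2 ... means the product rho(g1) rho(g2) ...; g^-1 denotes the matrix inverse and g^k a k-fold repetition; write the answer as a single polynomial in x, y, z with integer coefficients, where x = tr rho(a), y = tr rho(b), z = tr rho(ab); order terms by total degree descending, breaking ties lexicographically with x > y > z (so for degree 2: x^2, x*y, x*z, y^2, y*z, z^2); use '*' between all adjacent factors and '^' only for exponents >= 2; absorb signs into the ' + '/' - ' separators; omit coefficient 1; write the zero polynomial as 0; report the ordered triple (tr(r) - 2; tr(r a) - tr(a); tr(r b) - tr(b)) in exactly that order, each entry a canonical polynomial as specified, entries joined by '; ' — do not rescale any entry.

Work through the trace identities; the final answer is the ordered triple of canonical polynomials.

apply: tr(a^-1 b) = tr(b) * tr(a) - tr(b a) = x*y - z
tr(b a b) = tr(b) * tr(a b) - tr(a) = y*z - x
use: tr(b a b a) = tr(b a) * tr(b a) - tr(1) = z^2 - 2
tr(b a b a^-1) = tr(b a b) * tr(a) - tr(b a b a) = x*y*z - x^2 - z^2 + 2
use: tr(a^-2 b a b) = tr(b a b a^-1) * tr(a) - tr(b a b) = x^2*y*z - x^3 - x*z^2 - y*z + 3*x
tr(a b^-1 a^-2 b) = tr(a^-2 b a) * tr(b) - tr(a^-2 b a b) = -x^2*y*z + x^3 + x*y^2 + x*z^2 - 3*x
apply: tr(a^2 b) = tr(a) * tr(b a) - tr(b)   [square of a] = x*z - y
use: tr(a^2) = tr(a) * tr(a) - tr(1)   [square of a] = x^2 - 2
apply: tr(b a^2 b) = tr(b) * tr(a^2 b) - tr(a^2)   [square of b] = x*y*z - x^2 - y^2 + 2
apply: tr(b a^2 b a) = tr(a) * tr(b a b a) - tr(b a b)   [square of a] = x*z^2 - y*z - x
tr(b a^2 b a^-1) = tr(b a^2 b) * tr(a) - tr(b a^2 b a)   [inverse elimination on a] = x^2*y*z - x^3 - x*y^2 - x*z^2 + y*z + 3*x
apply: tr(a^-2 b a^2 b) = tr(b a^2 b a^-1) * tr(a) - tr(b a^2 b)   [inverse elimination on a] = x^3*y*z - x^4 - x^2*y^2 - x^2*z^2 + 4*x^2 + y^2 - 2
use: tr(a b^-1 a^-2 b a) = tr(a^-2 b a^2) * tr(b) - tr(a^-2 b a^2 b)   [inverse elimination on b] = -x^3*y*z + x^4 + x^2*y^2 + x^2*z^2 - 4*x^2 + 2
tr(b^2) = tr(b) * tr(b) - tr(1) = y^2 - 2
tr(b^2 a b) = tr(b) * tr(b a b) - tr(b a) = y^2*z - x*y - z
tr(b^2 a b a) = tr(b) * tr(a b a b) - tr(a b a) = y*z^2 - x*z - y
tr(a^-1 b^2 a b) = tr(b^2 a b) * tr(a) - tr(b^2 a b a) = x*y^2*z - x^2*y - y*z^2 + y
apply: tr(a^-1 b^2 a b^-1) = tr(a^-1 b^2 a) * tr(b) - tr(a^-1 b^2 a b) = -x*y^2*z + x^2*y + y^3 + y*z^2 - 3*y
apply: tr(a b^-1 a^-2 b^2) = tr(a^-1 b^2 a b^-1) * tr(a) - tr(a^-1 b^2 a b^-1 a) = -x^2*y^2*z + x^3*y + x*y^3 + x*y*z^2 - 3*x*y - z
assemble the triple (tr(r) - 2; tr(r a) - x; tr(r b) - y)

-x^2*y*z + x^3 + x*y^2 + x*z^2 - 3*x - 2; -x^3*y*z + x^4 + x^2*y^2 + x^2*z^2 - 4*x^2 - x + 2; -x^2*y^2*z + x^3*y + x*y^3 + x*y*z^2 - 3*x*y - y - z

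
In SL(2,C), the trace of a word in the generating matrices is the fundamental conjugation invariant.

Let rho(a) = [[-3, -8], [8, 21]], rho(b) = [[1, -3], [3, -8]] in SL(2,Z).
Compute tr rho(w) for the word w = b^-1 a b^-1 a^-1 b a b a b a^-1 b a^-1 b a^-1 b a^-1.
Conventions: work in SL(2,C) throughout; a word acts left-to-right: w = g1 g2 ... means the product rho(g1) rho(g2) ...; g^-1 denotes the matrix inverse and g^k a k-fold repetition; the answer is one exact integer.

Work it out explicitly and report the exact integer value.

rho(b^-1) = [[-8, 3], [-3, 1]]
... * rho(a) = [[-3, -8], [8, 21]]  ->  [[48, 127], [17, 45]]
... * rho(b^-1) = [[-8, 3], [-3, 1]]  ->  [[-765, 271], [-271, 96]]
... * rho(a^-1) = [[21, 8], [-8, -3]]  ->  [[-18233, -6933], [-6459, -2456]]
... * rho(b) = [[1, -3], [3, -8]]  ->  [[-39032, 110163], [-13827, 39025]]
... * rho(a) = [[-3, -8], [8, 21]]  ->  [[998400, 2625679], [353681, 930141]]
... * rho(b) = [[1, -3], [3, -8]]  ->  [[8875437, -24000632], [3144104, -8502171]]
... * rho(a) = [[-3, -8], [8, 21]]  ->  [[-218631367, -575016768], [-77449680, -203698423]]
... * rho(b) = [[1, -3], [3, -8]]  ->  [[-1943681671, 5256028245], [-688544949, 1861936424]]
... * rho(a^-1) = [[21, 8], [-8, -3]]  ->  [[-82865541051, -31317538103], [-29354935321, -11094168864]]
... * rho(b) = [[1, -3], [3, -8]]  ->  [[-176818155360, 499136927977], [-62637441913, 176818156875]]
... * rho(a^-1) = [[21, 8], [-8, -3]]  ->  [[-7706276686376, -2911956026811], [-2729931535173, -1031554005929]]
... * rho(b) = [[1, -3], [3, -8]]  ->  [[-16442144766809, 46414478273616], [-5824593552960, 16442226652951]]
... * rho(a^-1) = [[21, 8], [-8, -3]]  ->  [[-716600866291917, -270780592955320], [-253854277835768, -95923428382533]]
... * rho(b) = [[1, -3], [3, -8]]  ->  [[-1528942645157877, 4316047342518311], [-541624562983367, 1528950260567568]]
... * rho(a^-1) = [[21, 8], [-8, -3]]  ->  [[-66636174288461905, -25179683188817949], [-23605717907191251, -8919847285569640]]
tr = -66636174288461905 + -8919847285569640 = -75556021574031545

-75556021574031545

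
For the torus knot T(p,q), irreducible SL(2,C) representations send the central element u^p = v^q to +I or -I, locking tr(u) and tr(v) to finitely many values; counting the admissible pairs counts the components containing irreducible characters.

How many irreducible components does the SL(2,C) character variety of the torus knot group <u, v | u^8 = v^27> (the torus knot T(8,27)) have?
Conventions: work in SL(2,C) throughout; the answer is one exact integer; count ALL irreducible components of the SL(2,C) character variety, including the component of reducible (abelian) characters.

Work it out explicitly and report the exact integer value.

For T(8,27): irreducibility forces the central element u^8 = v^27 to one of +I, -I.
On an irreducible component, tr(u) is locked at 2*cos(pi*alpha/8) for some alpha in 1..7, and tr(v) at 2*cos(pi*beta/27) for some beta in 1..26.
u^8 = (-1)^alpha I and v^27 = (-1)^beta I must agree, so alpha and beta have equal parity.
Enumerate parity-matched pairs: 4*13 odd-odd plus 3*13 even-even gives 91.
Total: 91 irreducible-character components + 1 reducible (abelian) component = 92.

92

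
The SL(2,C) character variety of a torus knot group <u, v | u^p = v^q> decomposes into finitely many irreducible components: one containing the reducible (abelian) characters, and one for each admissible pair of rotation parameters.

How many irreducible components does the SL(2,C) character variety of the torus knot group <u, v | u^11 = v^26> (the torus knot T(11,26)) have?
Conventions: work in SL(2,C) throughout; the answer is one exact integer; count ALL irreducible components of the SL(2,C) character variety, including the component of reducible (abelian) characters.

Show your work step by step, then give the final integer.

Gamma = < u, v | u^11 = v^26 > (torus knot T(11,26)); the central element u^11 = v^26 acts as +I or -I in any irreducible SL(2,C) representation.
So on each irreducible component the traces are pinned: tr(u) = 2*cos(pi*alpha/11) with 1 <= alpha <= 10, tr(v) = 2*cos(pi*beta/26) with 1 <= beta <= 25.
u^11 = (-1)^alpha I and v^26 = (-1)^beta I must agree, so alpha and beta have equal parity.
Counting: 5 odd alphas x 13 odd betas + 5 even alphas x 12 even betas = 65 + 60 = 125.
components with irreducible characters: 125; plus the single component of reducible (abelian) characters: total 126.

126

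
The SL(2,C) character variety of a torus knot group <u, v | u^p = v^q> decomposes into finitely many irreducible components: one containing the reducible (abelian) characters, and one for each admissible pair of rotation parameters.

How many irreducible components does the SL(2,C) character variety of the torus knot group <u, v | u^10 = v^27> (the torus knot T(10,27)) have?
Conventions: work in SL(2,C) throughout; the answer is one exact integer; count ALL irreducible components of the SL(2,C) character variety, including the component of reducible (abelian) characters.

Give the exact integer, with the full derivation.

118

For T(10,27): irreducibility forces the central element u^10 = v^27 to one of +I, -I.
This locks tr(u) to 2*cos(pi*alpha/10), alpha in 1..9, and tr(v) to 2*cos(pi*beta/27), beta in 1..26, on each component of irreducible characters.
u^10 = (-1)^alpha I and v^27 = (-1)^beta I must agree, so alpha and beta have equal parity.
count pairs: odd alpha (5 choices) x odd beta (13), plus even alpha (4) x even beta (13): 5*13 + 4*13 = 117.
components with irreducible characters: 117; plus the single component of reducible (abelian) characters: total 118.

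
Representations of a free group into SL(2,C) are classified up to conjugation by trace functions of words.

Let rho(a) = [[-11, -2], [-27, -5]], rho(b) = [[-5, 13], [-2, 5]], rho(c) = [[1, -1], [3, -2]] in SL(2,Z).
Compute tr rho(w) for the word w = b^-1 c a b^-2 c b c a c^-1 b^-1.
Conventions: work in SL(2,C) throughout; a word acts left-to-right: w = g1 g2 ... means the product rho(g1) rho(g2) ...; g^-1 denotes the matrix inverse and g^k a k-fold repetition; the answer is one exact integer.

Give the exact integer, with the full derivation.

-3222

rho(b^-1) = [[5, -13], [2, -5]]
... * rho(c) = [[1, -1], [3, -2]]  ->  [[-34, 21], [-13, 8]]
... * rho(a) = [[-11, -2], [-27, -5]]  ->  [[-193, -37], [-73, -14]]
... * rho(b^-1) = [[5, -13], [2, -5]]  ->  [[-1039, 2694], [-393, 1019]]
... * rho(b^-1) = [[5, -13], [2, -5]]  ->  [[193, 37], [73, 14]]
... * rho(c) = [[1, -1], [3, -2]]  ->  [[304, -267], [115, -101]]
... * rho(b) = [[-5, 13], [-2, 5]]  ->  [[-986, 2617], [-373, 990]]
... * rho(c) = [[1, -1], [3, -2]]  ->  [[6865, -4248], [2597, -1607]]
... * rho(a) = [[-11, -2], [-27, -5]]  ->  [[39181, 7510], [14822, 2841]]
... * rho(c^-1) = [[-2, 1], [-3, 1]]  ->  [[-100892, 46691], [-38167, 17663]]
... * rho(b^-1) = [[5, -13], [2, -5]]  ->  [[-411078, 1078141], [-155509, 407856]]
tr = -411078 + 407856 = -3222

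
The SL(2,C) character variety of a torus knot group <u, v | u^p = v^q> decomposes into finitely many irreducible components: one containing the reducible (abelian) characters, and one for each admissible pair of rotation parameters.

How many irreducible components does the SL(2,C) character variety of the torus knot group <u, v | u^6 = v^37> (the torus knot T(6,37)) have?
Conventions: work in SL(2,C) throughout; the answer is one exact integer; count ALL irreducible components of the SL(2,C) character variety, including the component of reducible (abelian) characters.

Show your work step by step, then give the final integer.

91

For T(6,37): irreducibility forces the central element u^6 = v^37 to one of +I, -I.
On an irreducible component, tr(u) is locked at 2*cos(pi*alpha/6) for some alpha in 1..5, and tr(v) at 2*cos(pi*beta/37) for some beta in 1..36.
Consistency of u^6 = (-1)^alpha I with v^37 = (-1)^beta I forces alpha = beta (mod 2).
Enumerate parity-matched pairs: 3*18 odd-odd plus 2*18 even-even gives 90.
That is 90 components of irreducible characters, and with the reducible (abelian) component the total is 91.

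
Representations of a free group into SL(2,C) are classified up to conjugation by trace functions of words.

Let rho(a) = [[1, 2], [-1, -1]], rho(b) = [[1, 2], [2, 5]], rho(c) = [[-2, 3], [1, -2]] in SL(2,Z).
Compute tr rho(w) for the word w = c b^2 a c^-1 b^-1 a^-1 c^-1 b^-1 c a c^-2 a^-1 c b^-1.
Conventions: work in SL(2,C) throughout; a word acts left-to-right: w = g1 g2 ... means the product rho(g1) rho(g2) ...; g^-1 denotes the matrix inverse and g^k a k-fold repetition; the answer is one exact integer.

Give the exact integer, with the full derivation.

1471720

rho(c) = [[-2, 3], [1, -2]]
... * rho(b) = [[1, 2], [2, 5]]  ->  [[4, 11], [-3, -8]]
... * rho(b) = [[1, 2], [2, 5]]  ->  [[26, 63], [-19, -46]]
... * rho(a) = [[1, 2], [-1, -1]]  ->  [[-37, -11], [27, 8]]
... * rho(c^-1) = [[-2, -3], [-1, -2]]  ->  [[85, 133], [-62, -97]]
... * rho(b^-1) = [[5, -2], [-2, 1]]  ->  [[159, -37], [-116, 27]]
... * rho(a^-1) = [[-1, -2], [1, 1]]  ->  [[-196, -355], [143, 259]]
... * rho(c^-1) = [[-2, -3], [-1, -2]]  ->  [[747, 1298], [-545, -947]]
... * rho(b^-1) = [[5, -2], [-2, 1]]  ->  [[1139, -196], [-831, 143]]
... * rho(c) = [[-2, 3], [1, -2]]  ->  [[-2474, 3809], [1805, -2779]]
... * rho(a) = [[1, 2], [-1, -1]]  ->  [[-6283, -8757], [4584, 6389]]
... * rho(c^-1) = [[-2, -3], [-1, -2]]  ->  [[21323, 36363], [-15557, -26530]]
... * rho(c^-1) = [[-2, -3], [-1, -2]]  ->  [[-79009, -136695], [57644, 99731]]
... * rho(a^-1) = [[-1, -2], [1, 1]]  ->  [[-57686, 21323], [42087, -15557]]
... * rho(c) = [[-2, 3], [1, -2]]  ->  [[136695, -215704], [-99731, 157375]]
... * rho(b^-1) = [[5, -2], [-2, 1]]  ->  [[1114883, -489094], [-813405, 356837]]
tr = 1114883 + 356837 = 1471720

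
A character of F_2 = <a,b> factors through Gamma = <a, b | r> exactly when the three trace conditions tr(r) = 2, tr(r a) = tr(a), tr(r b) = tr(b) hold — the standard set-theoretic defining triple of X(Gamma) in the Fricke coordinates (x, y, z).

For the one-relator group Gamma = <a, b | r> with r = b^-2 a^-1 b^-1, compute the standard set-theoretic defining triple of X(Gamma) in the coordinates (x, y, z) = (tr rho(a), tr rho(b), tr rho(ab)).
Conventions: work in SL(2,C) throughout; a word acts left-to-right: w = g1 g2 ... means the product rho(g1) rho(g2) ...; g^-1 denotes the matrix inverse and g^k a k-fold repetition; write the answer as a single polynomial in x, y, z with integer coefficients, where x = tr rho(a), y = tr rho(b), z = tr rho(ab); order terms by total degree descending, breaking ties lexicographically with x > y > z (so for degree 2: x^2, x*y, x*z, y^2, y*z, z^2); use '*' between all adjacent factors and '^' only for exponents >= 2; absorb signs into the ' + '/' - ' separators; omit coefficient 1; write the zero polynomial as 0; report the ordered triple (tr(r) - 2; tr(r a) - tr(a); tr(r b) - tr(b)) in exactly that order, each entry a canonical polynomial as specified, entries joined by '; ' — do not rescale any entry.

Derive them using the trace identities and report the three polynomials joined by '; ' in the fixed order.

tr(b^-1) = tr(b) = y
use: tr(b^-2) = tr(b^-1)*tr(b) - tr(1)   [inverse elimination on b] = y^2 - 2
use: tr(b^-3) = tr(b^-2)*tr(b) - tr(b^-1)   [inverse elimination on b] = y^3 - 3*y
apply: tr(a b^-1) = tr(a)*tr(b) - tr(a b)   [inverse elimination on b] = x*y - z
use: tr(b^-1 a b^-1) = tr(a b^-1)*tr(b) - tr(a)   [inverse elimination on b] = x*y^2 - y*z - x
apply: tr(b^-3 a) = tr(b^-1 a b^-1)*tr(b) - tr(b^-1 a)   [inverse elimination on b] = x*y^3 - y^2*z - 2*x*y + z
tr(b^-2 a^-1 b^-1) = tr(b^-3)*tr(a) - tr(b^-3 a)   [inverse elimination on a] = y^2*z - x*y - z
use: tr(a b a) = tr(a)*tr(b a) - tr(b)   [square of a] = x*z - y
tr(a b a b) = tr(b a)*tr(b a) - tr(1)   [split at a repeated b] = z^2 - 2
apply: tr(b a b^-1 a) = tr(a b a)*tr(b) - tr(a b a b)   [inverse elimination on b] = x*y*z - y^2 - z^2 + 2
tr(b^-1 a^-1 b a) = tr(b a b^-1)*tr(a) - tr(b a b^-1 a)   [inverse elimination on a] = -x*y*z + x^2 + y^2 + z^2 - 2
tr(a b^-2 a^-1 b) = tr(b^-1 a^-1 b a)*tr(b) - tr(b^-1 a^-1 b a b)   [inverse elimination on b] = -x*y^2*z + x^2*y + y^3 + y*z^2 - 3*y
tr(b^-2 a^-1 b^-1 a) = tr(a b^-2 a^-1)*tr(b) - tr(a b^-2 a^-1 b)   [inverse elimination on b] = x*y^2*z - x^2*y - y*z^2 + y
tr(b^-2 a^-1) = tr(a^-1 b^-1)*tr(b) - tr(a^-1) = y*z - x
assemble the triple (tr(r) - 2; tr(r a) - x; tr(r b) - y)

y^2*z - x*y - z - 2; x*y^2*z - x^2*y - y*z^2 - x + y; y*z - x - y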